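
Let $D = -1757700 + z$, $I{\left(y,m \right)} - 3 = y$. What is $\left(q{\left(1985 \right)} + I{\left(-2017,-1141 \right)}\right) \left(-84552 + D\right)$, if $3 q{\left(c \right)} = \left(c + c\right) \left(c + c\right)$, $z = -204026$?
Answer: $- \frac{32238819318524}{3} \approx -1.0746 \cdot 10^{13}$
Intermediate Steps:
$I{\left(y,m \right)} = 3 + y$
$q{\left(c \right)} = \frac{4 c^{2}}{3}$ ($q{\left(c \right)} = \frac{\left(c + c\right) \left(c + c\right)}{3} = \frac{2 c 2 c}{3} = \frac{4 c^{2}}{3}$)
$D = -1961726$ ($D = -1757700 - 204026 = -1961726$)
$\left(q{\left(1985 \right)} + I{\left(-2017,-1141 \right)}\right) \left(-84552 + D\right) = \left(\frac{4 \cdot 1985^{2}}{3} + \left(3 - 2017\right)\right) \left(-84552 - 1961726\right) = \left(\frac{4}{3} \cdot 3940225 - 2014\right) \left(-2046278\right) = \left(\frac{15760900}{3} - 2014\right) \left(-2046278\right) = \frac{15754858}{3} \left(-2046278\right) = - \frac{32238819318524}{3}$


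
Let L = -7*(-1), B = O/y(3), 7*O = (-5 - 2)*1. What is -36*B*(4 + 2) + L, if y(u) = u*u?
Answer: 31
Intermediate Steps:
O = -1 (O = ((-5 - 2)*1)/7 = (-7*1)/7 = (⅐)*(-7) = -1)
y(u) = u²
B = -⅑ (B = -1/(3²) = -1/9 = -1*⅑ = -⅑ ≈ -0.11111)
L = 7
-36*B*(4 + 2) + L = -(-4)*(4 + 2) + 7 = -(-4)*6 + 7 = -36*(-⅔) + 7 = 24 + 7 = 31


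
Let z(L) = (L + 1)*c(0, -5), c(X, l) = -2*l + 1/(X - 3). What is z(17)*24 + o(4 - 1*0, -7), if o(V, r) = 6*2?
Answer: 4188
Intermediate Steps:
c(X, l) = 1/(-3 + X) - 2*l (c(X, l) = -2*l + 1/(-3 + X) = 1/(-3 + X) - 2*l)
z(L) = 29/3 + 29*L/3 (z(L) = (L + 1)*((1 + 6*(-5) - 2*0*(-5))/(-3 + 0)) = (1 + L)*((1 - 30 + 0)/(-3)) = (1 + L)*(-⅓*(-29)) = (1 + L)*(29/3) = 29/3 + 29*L/3)
o(V, r) = 12
z(17)*24 + o(4 - 1*0, -7) = (29/3 + (29/3)*17)*24 + 12 = (29/3 + 493/3)*24 + 12 = 174*24 + 12 = 4176 + 12 = 4188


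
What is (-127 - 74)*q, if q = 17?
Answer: -3417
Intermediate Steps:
(-127 - 74)*q = (-127 - 74)*17 = -201*17 = -3417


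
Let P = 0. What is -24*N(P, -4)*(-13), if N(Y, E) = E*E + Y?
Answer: 4992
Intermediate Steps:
N(Y, E) = Y + E² (N(Y, E) = E² + Y = Y + E²)
-24*N(P, -4)*(-13) = -24*(0 + (-4)²)*(-13) = -24*(0 + 16)*(-13) = -24*16*(-13) = -384*(-13) = 4992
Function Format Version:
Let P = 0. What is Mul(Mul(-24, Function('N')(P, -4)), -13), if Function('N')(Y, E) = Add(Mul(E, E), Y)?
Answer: 4992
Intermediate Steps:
Function('N')(Y, E) = Add(Y, Pow(E, 2)) (Function('N')(Y, E) = Add(Pow(E, 2), Y) = Add(Y, Pow(E, 2)))
Mul(Mul(-24, Function('N')(P, -4)), -13) = Mul(Mul(-24, Add(0, Pow(-4, 2))), -13) = Mul(Mul(-24, Add(0, 16)), -13) = Mul(Mul(-24, 16), -13) = Mul(-384, -13) = 4992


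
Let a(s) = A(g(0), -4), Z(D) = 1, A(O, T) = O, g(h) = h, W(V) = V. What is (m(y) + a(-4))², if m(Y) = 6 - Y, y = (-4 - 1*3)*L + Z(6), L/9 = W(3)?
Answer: 37636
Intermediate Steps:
L = 27 (L = 9*3 = 27)
a(s) = 0
y = -188 (y = (-4 - 1*3)*27 + 1 = (-4 - 3)*27 + 1 = -7*27 + 1 = -189 + 1 = -188)
(m(y) + a(-4))² = ((6 - 1*(-188)) + 0)² = ((6 + 188) + 0)² = (194 + 0)² = 194² = 37636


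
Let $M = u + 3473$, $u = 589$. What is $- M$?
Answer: $-4062$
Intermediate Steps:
$M = 4062$ ($M = 589 + 3473 = 4062$)
$- M = \left(-1\right) 4062 = -4062$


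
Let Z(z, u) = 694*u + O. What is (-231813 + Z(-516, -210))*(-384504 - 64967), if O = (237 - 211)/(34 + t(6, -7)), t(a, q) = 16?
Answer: 4242472268452/25 ≈ 1.6970e+11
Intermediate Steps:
O = 13/25 (O = (237 - 211)/(34 + 16) = 26/50 = 26*(1/50) = 13/25 ≈ 0.52000)
Z(z, u) = 13/25 + 694*u (Z(z, u) = 694*u + 13/25 = 13/25 + 694*u)
(-231813 + Z(-516, -210))*(-384504 - 64967) = (-231813 + (13/25 + 694*(-210)))*(-384504 - 64967) = (-231813 + (13/25 - 145740))*(-449471) = (-231813 - 3643487/25)*(-449471) = -9438812/25*(-449471) = 4242472268452/25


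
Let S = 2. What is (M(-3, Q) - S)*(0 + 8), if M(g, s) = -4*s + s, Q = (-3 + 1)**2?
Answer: -112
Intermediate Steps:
Q = 4 (Q = (-2)**2 = 4)
M(g, s) = -3*s
(M(-3, Q) - S)*(0 + 8) = (-3*4 - 1*2)*(0 + 8) = (-12 - 2)*8 = -14*8 = -112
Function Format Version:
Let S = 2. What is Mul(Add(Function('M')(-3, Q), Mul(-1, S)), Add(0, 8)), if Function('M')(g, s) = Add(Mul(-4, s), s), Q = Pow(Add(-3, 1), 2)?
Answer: -112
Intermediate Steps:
Q = 4 (Q = Pow(-2, 2) = 4)
Function('M')(g, s) = Mul(-3, s)
Mul(Add(Function('M')(-3, Q), Mul(-1, S)), Add(0, 8)) = Mul(Add(Mul(-3, 4), Mul(-1, 2)), Add(0, 8)) = Mul(Add(-12, -2), 8) = Mul(-14, 8) = -112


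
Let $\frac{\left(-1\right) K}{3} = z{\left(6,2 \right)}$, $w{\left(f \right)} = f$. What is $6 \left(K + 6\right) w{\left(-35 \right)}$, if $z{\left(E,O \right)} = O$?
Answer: $0$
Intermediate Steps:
$K = -6$ ($K = \left(-3\right) 2 = -6$)
$6 \left(K + 6\right) w{\left(-35 \right)} = 6 \left(-6 + 6\right) \left(-35\right) = 6 \cdot 0 \left(-35\right) = 0 \left(-35\right) = 0$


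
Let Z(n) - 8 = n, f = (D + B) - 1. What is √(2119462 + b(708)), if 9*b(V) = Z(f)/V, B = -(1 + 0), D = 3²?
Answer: √265602500287/354 ≈ 1455.8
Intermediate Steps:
D = 9
B = -1 (B = -1*1 = -1)
f = 7 (f = (9 - 1) - 1 = 8 - 1 = 7)
Z(n) = 8 + n
b(V) = 5/(3*V) (b(V) = ((8 + 7)/V)/9 = (15/V)/9 = 5/(3*V))
√(2119462 + b(708)) = √(2119462 + (5/3)/708) = √(2119462 + (5/3)*(1/708)) = √(2119462 + 5/2124) = √(4501737293/2124) = √265602500287/354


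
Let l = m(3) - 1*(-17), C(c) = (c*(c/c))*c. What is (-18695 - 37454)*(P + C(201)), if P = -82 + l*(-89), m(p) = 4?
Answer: -2158929050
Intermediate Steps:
C(c) = c**2 (C(c) = (c*1)*c = c*c = c**2)
l = 21 (l = 4 - 1*(-17) = 4 + 17 = 21)
P = -1951 (P = -82 + 21*(-89) = -82 - 1869 = -1951)
(-18695 - 37454)*(P + C(201)) = (-18695 - 37454)*(-1951 + 201**2) = -56149*(-1951 + 40401) = -56149*38450 = -2158929050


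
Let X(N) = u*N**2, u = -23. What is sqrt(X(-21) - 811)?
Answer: I*sqrt(10954) ≈ 104.66*I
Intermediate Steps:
X(N) = -23*N**2
sqrt(X(-21) - 811) = sqrt(-23*(-21)**2 - 811) = sqrt(-23*441 - 811) = sqrt(-10143 - 811) = sqrt(-10954) = I*sqrt(10954)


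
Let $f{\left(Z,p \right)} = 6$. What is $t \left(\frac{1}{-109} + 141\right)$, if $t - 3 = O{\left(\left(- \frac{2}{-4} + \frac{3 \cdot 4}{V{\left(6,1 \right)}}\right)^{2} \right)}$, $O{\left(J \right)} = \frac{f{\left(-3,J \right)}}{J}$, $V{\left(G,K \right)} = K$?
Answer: $\frac{29183832}{68125} \approx 428.39$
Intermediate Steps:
$O{\left(J \right)} = \frac{6}{J}$
$t = \frac{1899}{625}$ ($t = 3 + \frac{6}{\left(- \frac{2}{-4} + \frac{3 \cdot 4}{1}\right)^{2}} = 3 + \frac{6}{\left(\left(-2\right) \left(- \frac{1}{4}\right) + 12 \cdot 1\right)^{2}} = 3 + \frac{6}{\left(\frac{1}{2} + 12\right)^{2}} = 3 + \frac{6}{\left(\frac{25}{2}\right)^{2}} = 3 + \frac{6}{\frac{625}{4}} = 3 + 6 \cdot \frac{4}{625} = 3 + \frac{24}{625} = \frac{1899}{625} \approx 3.0384$)
$t \left(\frac{1}{-109} + 141\right) = \frac{1899 \left(\frac{1}{-109} + 141\right)}{625} = \frac{1899 \left(- \frac{1}{109} + 141\right)}{625} = \frac{1899}{625} \cdot \frac{15368}{109} = \frac{29183832}{68125}$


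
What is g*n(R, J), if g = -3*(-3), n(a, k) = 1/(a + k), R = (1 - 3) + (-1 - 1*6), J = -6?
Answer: -⅗ ≈ -0.60000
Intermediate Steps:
R = -9 (R = -2 + (-1 - 6) = -2 - 7 = -9)
g = 9
g*n(R, J) = 9/(-9 - 6) = 9/(-15) = 9*(-1/15) = -⅗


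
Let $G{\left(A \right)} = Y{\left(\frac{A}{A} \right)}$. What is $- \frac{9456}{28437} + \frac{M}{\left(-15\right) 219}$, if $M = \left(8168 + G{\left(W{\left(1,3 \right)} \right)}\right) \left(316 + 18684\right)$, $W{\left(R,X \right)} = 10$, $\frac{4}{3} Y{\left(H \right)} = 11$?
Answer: $- \frac{294512231114}{6227703} \approx -47291.0$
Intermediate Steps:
$Y{\left(H \right)} = \frac{33}{4}$ ($Y{\left(H \right)} = \frac{3}{4} \cdot 11 = \frac{33}{4}$)
$G{\left(A \right)} = \frac{33}{4}$
$M = 155348750$ ($M = \left(8168 + \frac{33}{4}\right) \left(316 + 18684\right) = \frac{32705}{4} \cdot 19000 = 155348750$)
$- \frac{9456}{28437} + \frac{M}{\left(-15\right) 219} = - \frac{9456}{28437} + \frac{155348750}{\left(-15\right) 219} = \left(-9456\right) \frac{1}{28437} + \frac{155348750}{-3285} = - \frac{3152}{9479} + 155348750 \left(- \frac{1}{3285}\right) = - \frac{3152}{9479} - \frac{31069750}{657} = - \frac{294512231114}{6227703}$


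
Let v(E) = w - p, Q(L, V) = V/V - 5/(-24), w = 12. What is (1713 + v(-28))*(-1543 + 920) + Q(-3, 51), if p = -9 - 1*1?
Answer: -25941691/24 ≈ -1.0809e+6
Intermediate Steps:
p = -10 (p = -9 - 1 = -10)
Q(L, V) = 29/24 (Q(L, V) = 1 - 5*(-1/24) = 1 + 5/24 = 29/24)
v(E) = 22 (v(E) = 12 - 1*(-10) = 12 + 10 = 22)
(1713 + v(-28))*(-1543 + 920) + Q(-3, 51) = (1713 + 22)*(-1543 + 920) + 29/24 = 1735*(-623) + 29/24 = -1080905 + 29/24 = -25941691/24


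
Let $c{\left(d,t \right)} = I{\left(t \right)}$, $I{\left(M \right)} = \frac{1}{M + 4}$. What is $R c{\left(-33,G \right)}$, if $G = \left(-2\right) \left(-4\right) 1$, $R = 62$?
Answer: $\frac{31}{6} \approx 5.1667$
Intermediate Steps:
$I{\left(M \right)} = \frac{1}{4 + M}$
$G = 8$ ($G = 8 \cdot 1 = 8$)
$c{\left(d,t \right)} = \frac{1}{4 + t}$
$R c{\left(-33,G \right)} = \frac{62}{4 + 8} = \frac{62}{12} = 62 \cdot \frac{1}{12} = \frac{31}{6}$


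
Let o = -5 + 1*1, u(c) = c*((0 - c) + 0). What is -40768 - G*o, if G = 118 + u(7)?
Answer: -40492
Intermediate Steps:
u(c) = -c² (u(c) = c*(-c + 0) = c*(-c) = -c²)
o = -4 (o = -5 + 1 = -4)
G = 69 (G = 118 - 1*7² = 118 - 1*49 = 118 - 49 = 69)
-40768 - G*o = -40768 - 69*(-4) = -40768 - 1*(-276) = -40768 + 276 = -40492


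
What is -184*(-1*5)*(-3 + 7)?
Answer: 3680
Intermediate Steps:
-184*(-1*5)*(-3 + 7) = -(-920)*4 = -184*(-20) = 3680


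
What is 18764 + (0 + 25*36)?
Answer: 19664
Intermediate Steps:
18764 + (0 + 25*36) = 18764 + (0 + 900) = 18764 + 900 = 19664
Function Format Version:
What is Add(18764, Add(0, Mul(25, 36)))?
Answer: 19664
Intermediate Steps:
Add(18764, Add(0, Mul(25, 36))) = Add(18764, Add(0, 900)) = Add(18764, 900) = 19664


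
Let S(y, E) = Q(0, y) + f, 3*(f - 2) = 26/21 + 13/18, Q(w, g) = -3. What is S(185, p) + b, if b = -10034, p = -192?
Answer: -3792983/378 ≈ -10034.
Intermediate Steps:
f = 1003/378 (f = 2 + (26/21 + 13/18)/3 = 2 + (1/3)*(247/126) = 2 + 247/378 = 1003/378 ≈ 2.6534)
S(y, E) = -131/378 (S(y, E) = -3 + 1003/378 = -131/378)
S(185, p) + b = -131/378 - 10034 = -3792983/378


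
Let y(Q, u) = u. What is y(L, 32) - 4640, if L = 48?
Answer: -4608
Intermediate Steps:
y(L, 32) - 4640 = 32 - 4640 = -4608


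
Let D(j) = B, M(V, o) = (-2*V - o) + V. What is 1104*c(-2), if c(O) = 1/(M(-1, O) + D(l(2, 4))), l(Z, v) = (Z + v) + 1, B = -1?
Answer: 552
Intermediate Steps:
l(Z, v) = 1 + Z + v
M(V, o) = -V - o (M(V, o) = (-o - 2*V) + V = -V - o)
D(j) = -1
c(O) = -1/O (c(O) = 1/((-1*(-1) - O) - 1) = 1/((1 - O) - 1) = 1/(-O) = -1/O)
1104*c(-2) = 1104*(-1/(-2)) = 1104*(-1*(-1/2)) = 1104*(1/2) = 552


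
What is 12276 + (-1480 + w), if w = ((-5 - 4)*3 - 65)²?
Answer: 19260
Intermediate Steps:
w = 8464 (w = (-9*3 - 65)² = (-27 - 65)² = (-92)² = 8464)
12276 + (-1480 + w) = 12276 + (-1480 + 8464) = 12276 + 6984 = 19260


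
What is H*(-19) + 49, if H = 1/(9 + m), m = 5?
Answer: 667/14 ≈ 47.643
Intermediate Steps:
H = 1/14 (H = 1/(9 + 5) = 1/14 ≈ 0.071429)
H*(-19) + 49 = (1/14)*(-19) + 49 = -19/14 + 49 = 667/14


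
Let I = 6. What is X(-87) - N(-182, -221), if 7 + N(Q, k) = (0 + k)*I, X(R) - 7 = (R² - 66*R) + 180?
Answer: 14831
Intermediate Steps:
X(R) = 187 + R² - 66*R (X(R) = 7 + ((R² - 66*R) + 180) = 7 + (180 + R² - 66*R) = 187 + R² - 66*R)
N(Q, k) = -7 + 6*k (N(Q, k) = -7 + (0 + k)*6 = -7 + k*6 = -7 + 6*k)
X(-87) - N(-182, -221) = (187 + (-87)² - 66*(-87)) - (-7 + 6*(-221)) = (187 + 7569 + 5742) - (-7 - 1326) = 13498 - 1*(-1333) = 13498 + 1333 = 14831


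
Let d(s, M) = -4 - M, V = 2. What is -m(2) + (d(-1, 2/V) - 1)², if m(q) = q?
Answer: 34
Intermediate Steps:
-m(2) + (d(-1, 2/V) - 1)² = -1*2 + ((-4 - 2/2) - 1)² = -2 + ((-4 - 2/2) - 1)² = -2 + ((-4 - 1*1) - 1)² = -2 + ((-4 - 1) - 1)² = -2 + (-5 - 1)² = -2 + (-6)² = -2 + 36 = 34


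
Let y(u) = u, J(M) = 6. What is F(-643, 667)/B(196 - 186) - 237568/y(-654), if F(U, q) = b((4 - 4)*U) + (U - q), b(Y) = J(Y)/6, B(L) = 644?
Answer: 10866979/30084 ≈ 361.22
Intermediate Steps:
b(Y) = 1 (b(Y) = 6/6 = 6*(⅙) = 1)
F(U, q) = 1 + U - q (F(U, q) = 1 + (U - q) = 1 + U - q)
F(-643, 667)/B(196 - 186) - 237568/y(-654) = (1 - 643 - 1*667)/644 - 237568/(-654) = (1 - 643 - 667)*(1/644) - 237568*(-1/654) = -1309*1/644 + 118784/327 = -187/92 + 118784/327 = 10866979/30084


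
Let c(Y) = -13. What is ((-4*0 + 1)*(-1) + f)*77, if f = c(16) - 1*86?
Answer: -7700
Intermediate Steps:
f = -99 (f = -13 - 1*86 = -13 - 86 = -99)
((-4*0 + 1)*(-1) + f)*77 = ((-4*0 + 1)*(-1) - 99)*77 = ((0 + 1)*(-1) - 99)*77 = (1*(-1) - 99)*77 = (-1 - 99)*77 = -100*77 = -7700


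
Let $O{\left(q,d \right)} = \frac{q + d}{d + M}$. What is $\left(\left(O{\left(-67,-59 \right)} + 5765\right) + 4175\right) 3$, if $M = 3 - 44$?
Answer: $\frac{1491189}{50} \approx 29824.0$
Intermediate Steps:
$M = -41$
$O{\left(q,d \right)} = \frac{d + q}{-41 + d}$ ($O{\left(q,d \right)} = \frac{q + d}{d - 41} = \frac{d + q}{-41 + d}$)
$\left(\left(O{\left(-67,-59 \right)} + 5765\right) + 4175\right) 3 = \left(\left(\frac{-59 - 67}{-41 - 59} + 5765\right) + 4175\right) 3 = \left(\left(\frac{1}{-100} \left(-126\right) + 5765\right) + 4175\right) 3 = \left(\left(\left(- \frac{1}{100}\right) \left(-126\right) + 5765\right) + 4175\right) 3 = \left(\left(\frac{63}{50} + 5765\right) + 4175\right) 3 = \left(\frac{288313}{50} + 4175\right) 3 = \frac{497063}{50} \cdot 3 = \frac{1491189}{50}$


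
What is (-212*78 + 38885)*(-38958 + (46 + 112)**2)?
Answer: -312751906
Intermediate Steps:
(-212*78 + 38885)*(-38958 + (46 + 112)**2) = (-16536 + 38885)*(-38958 + 158**2) = 22349*(-38958 + 24964) = 22349*(-13994) = -312751906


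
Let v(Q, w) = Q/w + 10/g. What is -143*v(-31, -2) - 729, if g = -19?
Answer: -109069/38 ≈ -2870.2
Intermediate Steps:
v(Q, w) = -10/19 + Q/w (v(Q, w) = Q/w + 10/(-19) = Q/w + 10*(-1/19) = Q/w - 10/19 = -10/19 + Q/w)
-143*v(-31, -2) - 729 = -143*(-10/19 - 31/(-2)) - 729 = -143*(-10/19 - 31*(-1/2)) - 729 = -143*(-10/19 + 31/2) - 729 = -143*569/38 - 729 = -81367/38 - 729 = -109069/38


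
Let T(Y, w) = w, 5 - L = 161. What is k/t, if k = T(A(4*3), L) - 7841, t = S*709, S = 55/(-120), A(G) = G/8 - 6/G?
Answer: 17448/709 ≈ 24.609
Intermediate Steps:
A(G) = -6/G + G/8 (A(G) = G*(⅛) - 6/G = G/8 - 6/G = -6/G + G/8)
S = -11/24 (S = 55*(-1/120) = -11/24 ≈ -0.45833)
t = -7799/24 (t = -11/24*709 = -7799/24 ≈ -324.96)
L = -156 (L = 5 - 1*161 = 5 - 161 = -156)
k = -7997 (k = -156 - 7841 = -7997)
k/t = -7997/(-7799/24) = -7997*(-24/7799) = 17448/709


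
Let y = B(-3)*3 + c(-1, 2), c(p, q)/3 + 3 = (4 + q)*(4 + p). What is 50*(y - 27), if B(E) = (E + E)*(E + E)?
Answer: 6300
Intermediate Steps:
c(p, q) = -9 + 3*(4 + p)*(4 + q) (c(p, q) = -9 + 3*((4 + q)*(4 + p)) = -9 + 3*((4 + p)*(4 + q)) = -9 + 3*(4 + p)*(4 + q))
B(E) = 4*E**2 (B(E) = (2*E)*(2*E) = 4*E**2)
y = 153 (y = (4*(-3)**2)*3 + (39 + 12*(-1) + 12*2 + 3*(-1)*2) = (4*9)*3 + (39 - 12 + 24 - 6) = 36*3 + 45 = 108 + 45 = 153)
50*(y - 27) = 50*(153 - 27) = 50*126 = 6300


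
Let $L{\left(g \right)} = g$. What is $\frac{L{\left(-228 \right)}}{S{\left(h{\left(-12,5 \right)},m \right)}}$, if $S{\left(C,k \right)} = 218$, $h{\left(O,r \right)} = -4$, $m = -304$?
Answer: $- \frac{114}{109} \approx -1.0459$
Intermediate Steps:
$\frac{L{\left(-228 \right)}}{S{\left(h{\left(-12,5 \right)},m \right)}} = - \frac{228}{218} = \left(-228\right) \frac{1}{218} = - \frac{114}{109}$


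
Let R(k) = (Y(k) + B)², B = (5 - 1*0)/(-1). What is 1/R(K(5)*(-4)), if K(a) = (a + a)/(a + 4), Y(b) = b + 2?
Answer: 81/4489 ≈ 0.018044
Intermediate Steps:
Y(b) = 2 + b
B = -5 (B = (5 + 0)*(-1) = 5*(-1) = -5)
K(a) = 2*a/(4 + a) (K(a) = (2*a)/(4 + a) = 2*a/(4 + a))
R(k) = (-3 + k)² (R(k) = ((2 + k) - 5)² = (-3 + k)²)
1/R(K(5)*(-4)) = 1/((-3 + (2*5/(4 + 5))*(-4))²) = 1/((-3 + (2*5/9)*(-4))²) = 1/((-3 + (2*5*(⅑))*(-4))²) = 1/((-3 + (10/9)*(-4))²) = 1/((-3 - 40/9)²) = 1/((-67/9)²) = 1/(4489/81) = 81/4489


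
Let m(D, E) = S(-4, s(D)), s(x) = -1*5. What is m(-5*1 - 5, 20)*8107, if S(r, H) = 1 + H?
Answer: -32428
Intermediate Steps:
s(x) = -5
m(D, E) = -4 (m(D, E) = 1 - 5 = -4)
m(-5*1 - 5, 20)*8107 = -4*8107 = -32428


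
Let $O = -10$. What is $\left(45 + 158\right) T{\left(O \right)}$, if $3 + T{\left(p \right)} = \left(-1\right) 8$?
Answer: $-2233$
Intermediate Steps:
$T{\left(p \right)} = -11$ ($T{\left(p \right)} = -3 - 8 = -11$)
$\left(45 + 158\right) T{\left(O \right)} = \left(45 + 158\right) \left(-11\right) = 203 \left(-11\right) = -2233$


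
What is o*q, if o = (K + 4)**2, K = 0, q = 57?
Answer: 912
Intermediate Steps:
o = 16 (o = (0 + 4)**2 = 4**2 = 16)
o*q = 16*57 = 912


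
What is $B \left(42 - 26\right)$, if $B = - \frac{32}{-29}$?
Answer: $\frac{512}{29} \approx 17.655$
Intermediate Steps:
$B = \frac{32}{29}$ ($B = \left(-32\right) \left(- \frac{1}{29}\right) = \frac{32}{29} \approx 1.1034$)
$B \left(42 - 26\right) = \frac{32 \left(42 - 26\right)}{29} = \frac{32}{29} \cdot 16 = \frac{512}{29}$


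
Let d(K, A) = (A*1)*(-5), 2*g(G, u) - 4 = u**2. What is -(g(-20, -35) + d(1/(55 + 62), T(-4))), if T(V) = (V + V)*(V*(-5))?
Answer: -2829/2 ≈ -1414.5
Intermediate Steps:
g(G, u) = 2 + u**2/2
T(V) = -10*V**2 (T(V) = (2*V)*(-5*V) = -10*V**2)
d(K, A) = -5*A (d(K, A) = A*(-5) = -5*A)
-(g(-20, -35) + d(1/(55 + 62), T(-4))) = -((2 + (1/2)*(-35)**2) - (-50)*(-4)**2) = -((2 + (1/2)*1225) - (-50)*16) = -((2 + 1225/2) - 5*(-160)) = -(1229/2 + 800) = -1*2829/2 = -2829/2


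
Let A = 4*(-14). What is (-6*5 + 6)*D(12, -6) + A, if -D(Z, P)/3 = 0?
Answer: -56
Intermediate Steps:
D(Z, P) = 0 (D(Z, P) = -3*0 = 0)
A = -56
(-6*5 + 6)*D(12, -6) + A = (-6*5 + 6)*0 - 56 = (-30 + 6)*0 - 56 = -24*0 - 56 = 0 - 56 = -56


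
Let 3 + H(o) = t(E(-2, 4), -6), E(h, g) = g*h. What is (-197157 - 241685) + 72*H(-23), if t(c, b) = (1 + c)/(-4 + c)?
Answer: -439016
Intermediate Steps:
t(c, b) = (1 + c)/(-4 + c)
H(o) = -29/12 (H(o) = -3 + (1 + 4*(-2))/(-4 + 4*(-2)) = -3 + (1 - 8)/(-4 - 8) = -3 - 7/(-12) = -3 - 1/12*(-7) = -3 + 7/12 = -29/12)
(-197157 - 241685) + 72*H(-23) = (-197157 - 241685) + 72*(-29/12) = -438842 - 174 = -439016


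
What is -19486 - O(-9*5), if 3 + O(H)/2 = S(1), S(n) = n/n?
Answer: -19482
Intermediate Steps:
S(n) = 1
O(H) = -4 (O(H) = -6 + 2*1 = -6 + 2 = -4)
-19486 - O(-9*5) = -19486 - 1*(-4) = -19486 + 4 = -19482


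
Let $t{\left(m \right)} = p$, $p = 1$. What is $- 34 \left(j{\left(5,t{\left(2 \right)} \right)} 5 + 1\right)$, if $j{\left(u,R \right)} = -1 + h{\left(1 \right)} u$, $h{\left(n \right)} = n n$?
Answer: $-714$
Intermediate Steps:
$t{\left(m \right)} = 1$
$h{\left(n \right)} = n^{2}$
$j{\left(u,R \right)} = -1 + u$ ($j{\left(u,R \right)} = -1 + 1^{2} u = -1 + 1 u = -1 + u$)
$- 34 \left(j{\left(5,t{\left(2 \right)} \right)} 5 + 1\right) = - 34 \left(\left(-1 + 5\right) 5 + 1\right) = - 34 \left(4 \cdot 5 + 1\right) = - 34 \left(20 + 1\right) = \left(-34\right) 21 = -714$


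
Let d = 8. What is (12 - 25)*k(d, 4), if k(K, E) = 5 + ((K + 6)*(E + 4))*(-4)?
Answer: 5759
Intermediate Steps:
k(K, E) = 5 - 4*(4 + E)*(6 + K) (k(K, E) = 5 + ((6 + K)*(4 + E))*(-4) = 5 + ((4 + E)*(6 + K))*(-4) = 5 - 4*(4 + E)*(6 + K))
(12 - 25)*k(d, 4) = (12 - 25)*(-91 - 24*4 - 16*8 - 4*4*8) = -13*(-91 - 96 - 128 - 128) = -13*(-443) = 5759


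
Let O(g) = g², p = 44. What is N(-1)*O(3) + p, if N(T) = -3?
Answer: 17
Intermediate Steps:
N(-1)*O(3) + p = -3*3² + 44 = -3*9 + 44 = -27 + 44 = 17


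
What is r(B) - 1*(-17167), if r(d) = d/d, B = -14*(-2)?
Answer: 17168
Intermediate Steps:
B = 28
r(d) = 1
r(B) - 1*(-17167) = 1 - 1*(-17167) = 1 + 17167 = 17168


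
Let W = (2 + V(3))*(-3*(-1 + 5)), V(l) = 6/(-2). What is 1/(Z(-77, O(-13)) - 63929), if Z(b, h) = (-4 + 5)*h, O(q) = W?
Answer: -1/63917 ≈ -1.5645e-5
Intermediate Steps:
V(l) = -3 (V(l) = 6*(-½) = -3)
W = 12 (W = (2 - 3)*(-3*(-1 + 5)) = -(-3)*4 = -1*(-12) = 12)
O(q) = 12
Z(b, h) = h (Z(b, h) = 1*h = h)
1/(Z(-77, O(-13)) - 63929) = 1/(12 - 63929) = 1/(-63917) = -1/63917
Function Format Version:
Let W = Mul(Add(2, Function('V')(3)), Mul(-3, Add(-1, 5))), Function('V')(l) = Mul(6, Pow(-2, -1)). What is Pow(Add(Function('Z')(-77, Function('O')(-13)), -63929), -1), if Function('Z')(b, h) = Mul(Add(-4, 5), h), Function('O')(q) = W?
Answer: Rational(-1, 63917) ≈ -1.5645e-5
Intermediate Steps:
Function('V')(l) = -3 (Function('V')(l) = Mul(6, Rational(-1, 2)) = -3)
W = 12 (W = Mul(Add(2, -3), Mul(-3, Add(-1, 5))) = Mul(-1, Mul(-3, 4)) = Mul(-1, -12) = 12)
Function('O')(q) = 12
Function('Z')(b, h) = h (Function('Z')(b, h) = Mul(1, h) = h)
Pow(Add(Function('Z')(-77, Function('O')(-13)), -63929), -1) = Pow(Add(12, -63929), -1) = Pow(-63917, -1) = Rational(-1, 63917)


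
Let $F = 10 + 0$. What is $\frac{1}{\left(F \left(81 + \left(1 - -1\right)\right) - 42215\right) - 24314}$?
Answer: $- \frac{1}{65699} \approx -1.5221 \cdot 10^{-5}$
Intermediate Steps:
$F = 10$
$\frac{1}{\left(F \left(81 + \left(1 - -1\right)\right) - 42215\right) - 24314} = \frac{1}{\left(10 \left(81 + \left(1 - -1\right)\right) - 42215\right) - 24314} = \frac{1}{\left(10 \left(81 + \left(1 + 1\right)\right) - 42215\right) - 24314} = \frac{1}{\left(10 \left(81 + 2\right) - 42215\right) - 24314} = \frac{1}{\left(10 \cdot 83 - 42215\right) - 24314} = \frac{1}{\left(830 - 42215\right) - 24314} = \frac{1}{-41385 - 24314} = \frac{1}{-65699} = - \frac{1}{65699}$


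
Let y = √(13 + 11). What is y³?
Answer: 48*√6 ≈ 117.58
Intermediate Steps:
y = 2*√6 (y = √24 = 2*√6 ≈ 4.8990)
y³ = (2*√6)³ = 48*√6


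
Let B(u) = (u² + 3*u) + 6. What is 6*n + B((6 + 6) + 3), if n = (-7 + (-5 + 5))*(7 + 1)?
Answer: -60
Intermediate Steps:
B(u) = 6 + u² + 3*u
n = -56 (n = (-7 + 0)*8 = -7*8 = -56)
6*n + B((6 + 6) + 3) = 6*(-56) + (6 + ((6 + 6) + 3)² + 3*((6 + 6) + 3)) = -336 + (6 + (12 + 3)² + 3*(12 + 3)) = -336 + (6 + 15² + 3*15) = -336 + (6 + 225 + 45) = -336 + 276 = -60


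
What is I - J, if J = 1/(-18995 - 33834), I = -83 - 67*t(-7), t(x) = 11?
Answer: -43319779/52829 ≈ -820.00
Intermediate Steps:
I = -820 (I = -83 - 67*11 = -83 - 737 = -820)
J = -1/52829 (J = 1/(-52829) = -1/52829 ≈ -1.8929e-5)
I - J = -820 - 1*(-1/52829) = -820 + 1/52829 = -43319779/52829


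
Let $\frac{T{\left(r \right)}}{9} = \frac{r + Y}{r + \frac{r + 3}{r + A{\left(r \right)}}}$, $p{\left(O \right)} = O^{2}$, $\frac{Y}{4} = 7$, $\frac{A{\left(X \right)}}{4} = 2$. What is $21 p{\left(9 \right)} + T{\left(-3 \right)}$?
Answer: $1626$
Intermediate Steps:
$A{\left(X \right)} = 8$ ($A{\left(X \right)} = 4 \cdot 2 = 8$)
$Y = 28$ ($Y = 4 \cdot 7 = 28$)
$T{\left(r \right)} = \frac{9 \left(28 + r\right)}{r + \frac{3 + r}{8 + r}}$ ($T{\left(r \right)} = 9 \frac{r + 28}{r + \frac{r + 3}{r + 8}} = 9 \frac{28 + r}{r + \frac{3 + r}{8 + r}} = \frac{9 \left(28 + r\right)}{r + \frac{3 + r}{8 + r}}$)
$21 p{\left(9 \right)} + T{\left(-3 \right)} = 21 \cdot 9^{2} + \frac{9 \left(224 + \left(-3\right)^{2} + 36 \left(-3\right)\right)}{3 + \left(-3\right)^{2} + 9 \left(-3\right)} = 21 \cdot 81 + \frac{9 \left(224 + 9 - 108\right)}{3 + 9 - 27} = 1701 + 9 \frac{1}{-15} \cdot 125 = 1701 + 9 \left(- \frac{1}{15}\right) 125 = 1701 - 75 = 1626$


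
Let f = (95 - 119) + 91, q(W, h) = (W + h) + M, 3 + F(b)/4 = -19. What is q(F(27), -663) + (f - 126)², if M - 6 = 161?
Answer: 2897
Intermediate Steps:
M = 167 (M = 6 + 161 = 167)
F(b) = -88 (F(b) = -12 + 4*(-19) = -12 - 76 = -88)
q(W, h) = 167 + W + h (q(W, h) = (W + h) + 167 = 167 + W + h)
f = 67 (f = -24 + 91 = 67)
q(F(27), -663) + (f - 126)² = (167 - 88 - 663) + (67 - 126)² = -584 + (-59)² = -584 + 3481 = 2897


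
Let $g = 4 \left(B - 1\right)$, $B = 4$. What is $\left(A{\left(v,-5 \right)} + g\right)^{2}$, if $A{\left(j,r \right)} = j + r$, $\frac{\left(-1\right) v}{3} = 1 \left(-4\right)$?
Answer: $361$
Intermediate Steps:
$v = 12$ ($v = - 3 \cdot 1 \left(-4\right) = \left(-3\right) \left(-4\right) = 12$)
$g = 12$ ($g = 4 \left(4 - 1\right) = 4 \cdot 3 = 12$)
$\left(A{\left(v,-5 \right)} + g\right)^{2} = \left(\left(12 - 5\right) + 12\right)^{2} = \left(7 + 12\right)^{2} = 19^{2} = 361$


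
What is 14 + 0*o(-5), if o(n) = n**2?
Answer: 14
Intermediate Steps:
14 + 0*o(-5) = 14 + 0*(-5)**2 = 14 + 0*25 = 14 + 0 = 14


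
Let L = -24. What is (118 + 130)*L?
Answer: -5952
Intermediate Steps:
(118 + 130)*L = (118 + 130)*(-24) = 248*(-24) = -5952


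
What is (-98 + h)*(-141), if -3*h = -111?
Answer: 8601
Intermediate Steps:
h = 37 (h = -⅓*(-111) = 37)
(-98 + h)*(-141) = (-98 + 37)*(-141) = -61*(-141) = 8601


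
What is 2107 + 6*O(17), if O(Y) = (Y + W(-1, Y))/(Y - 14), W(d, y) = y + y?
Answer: 2209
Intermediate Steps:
W(d, y) = 2*y
O(Y) = 3*Y/(-14 + Y) (O(Y) = (Y + 2*Y)/(Y - 14) = (3*Y)/(-14 + Y) = 3*Y/(-14 + Y))
2107 + 6*O(17) = 2107 + 6*(3*17/(-14 + 17)) = 2107 + 6*(3*17/3) = 2107 + 6*(3*17*(⅓)) = 2107 + 6*17 = 2107 + 102 = 2209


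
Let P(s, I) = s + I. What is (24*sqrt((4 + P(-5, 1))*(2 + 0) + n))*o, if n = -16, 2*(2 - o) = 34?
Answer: -1440*I ≈ -1440.0*I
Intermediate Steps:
o = -15 (o = 2 - 1/2*34 = 2 - 17 = -15)
P(s, I) = I + s
(24*sqrt((4 + P(-5, 1))*(2 + 0) + n))*o = (24*sqrt((4 + (1 - 5))*(2 + 0) - 16))*(-15) = (24*sqrt((4 - 4)*2 - 16))*(-15) = (24*sqrt(0*2 - 16))*(-15) = (24*sqrt(0 - 16))*(-15) = (24*sqrt(-16))*(-15) = (24*(4*I))*(-15) = (96*I)*(-15) = -1440*I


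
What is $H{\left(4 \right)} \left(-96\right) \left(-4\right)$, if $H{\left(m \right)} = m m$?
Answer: $6144$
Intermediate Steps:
$H{\left(m \right)} = m^{2}$
$H{\left(4 \right)} \left(-96\right) \left(-4\right) = 4^{2} \left(-96\right) \left(-4\right) = 16 \left(-96\right) \left(-4\right) = \left(-1536\right) \left(-4\right) = 6144$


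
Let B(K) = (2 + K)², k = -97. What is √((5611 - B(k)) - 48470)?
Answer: 2*I*√12971 ≈ 227.78*I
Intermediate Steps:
√((5611 - B(k)) - 48470) = √((5611 - (2 - 97)²) - 48470) = √((5611 - 1*(-95)²) - 48470) = √((5611 - 1*9025) - 48470) = √((5611 - 9025) - 48470) = √(-3414 - 48470) = √(-51884) = 2*I*√12971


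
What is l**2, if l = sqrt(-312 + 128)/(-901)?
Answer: -184/811801 ≈ -0.00022666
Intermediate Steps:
l = -2*I*sqrt(46)/901 (l = sqrt(-184)*(-1/901) = (2*I*sqrt(46))*(-1/901) = -2*I*sqrt(46)/901 ≈ -0.015055*I)
l**2 = (-2*I*sqrt(46)/901)**2 = -184/811801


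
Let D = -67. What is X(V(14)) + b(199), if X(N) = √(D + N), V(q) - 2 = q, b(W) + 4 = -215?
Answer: -219 + I*√51 ≈ -219.0 + 7.1414*I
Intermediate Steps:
b(W) = -219 (b(W) = -4 - 215 = -219)
V(q) = 2 + q
X(N) = √(-67 + N)
X(V(14)) + b(199) = √(-67 + (2 + 14)) - 219 = √(-67 + 16) - 219 = √(-51) - 219 = I*√51 - 219 = -219 + I*√51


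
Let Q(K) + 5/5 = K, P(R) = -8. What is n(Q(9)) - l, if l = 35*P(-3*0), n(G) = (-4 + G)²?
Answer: 296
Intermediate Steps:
Q(K) = -1 + K
l = -280 (l = 35*(-8) = -280)
n(Q(9)) - l = (-4 + (-1 + 9))² - 1*(-280) = (-4 + 8)² + 280 = 4² + 280 = 16 + 280 = 296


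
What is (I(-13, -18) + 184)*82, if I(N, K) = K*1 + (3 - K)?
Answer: 15334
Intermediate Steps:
I(N, K) = 3 (I(N, K) = K + (3 - K) = 3)
(I(-13, -18) + 184)*82 = (3 + 184)*82 = 187*82 = 15334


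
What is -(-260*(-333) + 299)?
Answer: -86879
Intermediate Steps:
-(-260*(-333) + 299) = -(86580 + 299) = -1*86879 = -86879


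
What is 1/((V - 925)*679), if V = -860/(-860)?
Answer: -1/627396 ≈ -1.5939e-6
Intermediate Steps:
V = 1 (V = -860*(-1/860) = 1)
1/((V - 925)*679) = 1/((1 - 925)*679) = (1/679)/(-924) = -1/924*1/679 = -1/627396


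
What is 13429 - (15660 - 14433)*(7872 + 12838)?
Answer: -25397741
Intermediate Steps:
13429 - (15660 - 14433)*(7872 + 12838) = 13429 - 1227*20710 = 13429 - 1*25411170 = 13429 - 25411170 = -25397741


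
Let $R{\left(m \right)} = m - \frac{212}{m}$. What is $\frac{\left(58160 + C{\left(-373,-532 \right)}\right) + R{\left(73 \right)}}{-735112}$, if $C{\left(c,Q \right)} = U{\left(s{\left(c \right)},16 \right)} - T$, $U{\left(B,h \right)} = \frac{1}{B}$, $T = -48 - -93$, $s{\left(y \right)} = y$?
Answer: $- \frac{1584321903}{20016364648} \approx -0.079151$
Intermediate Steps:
$R{\left(m \right)} = m - \frac{212}{m}$
$T = 45$ ($T = -48 + 93 = 45$)
$C{\left(c,Q \right)} = -45 + \frac{1}{c}$ ($C{\left(c,Q \right)} = \frac{1}{c} - 45 = -45 + \frac{1}{c}$)
$\frac{\left(58160 + C{\left(-373,-532 \right)}\right) + R{\left(73 \right)}}{-735112} = \frac{\left(58160 - \left(45 - \frac{1}{-373}\right)\right) + \left(73 - \frac{212}{73}\right)}{-735112} = \left(\left(58160 - \frac{16786}{373}\right) + \left(73 - \frac{212}{73}\right)\right) \left(- \frac{1}{735112}\right) = \left(\frac{21676894}{373} + \frac{5117}{73}\right) \left(- \frac{1}{735112}\right) = \frac{1584321903}{27229} \left(- \frac{1}{735112}\right) = - \frac{1584321903}{20016364648}$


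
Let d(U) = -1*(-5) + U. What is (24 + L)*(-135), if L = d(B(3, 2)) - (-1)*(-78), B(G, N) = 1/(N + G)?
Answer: 6588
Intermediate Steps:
B(G, N) = 1/(G + N)
d(U) = 5 + U
L = -364/5 (L = (5 + 1/(3 + 2)) - (-1)*(-78) = (5 + 1/5) - 1*78 = (5 + ⅕) - 78 = 26/5 - 78 = -364/5 ≈ -72.800)
(24 + L)*(-135) = (24 - 364/5)*(-135) = -244/5*(-135) = 6588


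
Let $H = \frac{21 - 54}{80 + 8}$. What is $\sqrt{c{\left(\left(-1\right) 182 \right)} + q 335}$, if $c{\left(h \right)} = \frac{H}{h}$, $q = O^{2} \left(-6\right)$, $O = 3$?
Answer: $\frac{i \sqrt{2396852367}}{364} \approx 134.5 i$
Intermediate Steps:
$H = - \frac{3}{8}$ ($H = - \frac{33}{88} = \left(-33\right) \frac{1}{88} = - \frac{3}{8} \approx -0.375$)
$q = -54$ ($q = 3^{2} \left(-6\right) = 9 \left(-6\right) = -54$)
$c{\left(h \right)} = - \frac{3}{8 h}$
$\sqrt{c{\left(\left(-1\right) 182 \right)} + q 335} = \sqrt{- \frac{3}{8 \left(\left(-1\right) 182\right)} - 18090} = \sqrt{- \frac{3}{8 \left(-182\right)} - 18090} = \sqrt{\left(- \frac{3}{8}\right) \left(- \frac{1}{182}\right) - 18090} = \sqrt{\frac{3}{1456} - 18090} = \sqrt{- \frac{26339037}{1456}} = \frac{i \sqrt{2396852367}}{364}$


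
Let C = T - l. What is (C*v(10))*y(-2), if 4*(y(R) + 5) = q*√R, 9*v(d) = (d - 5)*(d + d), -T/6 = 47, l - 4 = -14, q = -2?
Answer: 136000/9 + 13600*I*√2/9 ≈ 15111.0 + 2137.0*I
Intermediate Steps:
l = -10 (l = 4 - 14 = -10)
T = -282 (T = -6*47 = -282)
v(d) = 2*d*(-5 + d)/9 (v(d) = ((d - 5)*(d + d))/9 = ((-5 + d)*(2*d))/9 = (2*d*(-5 + d))/9 = 2*d*(-5 + d)/9)
y(R) = -5 - √R/2 (y(R) = -5 + (-2*√R)/4 = -5 - √R/2)
C = -272 (C = -282 - 1*(-10) = -282 + 10 = -272)
(C*v(10))*y(-2) = (-544*10*(-5 + 10)/9)*(-5 - I*√2/2) = (-544*10*5/9)*(-5 - I*√2/2) = (-272*100/9)*(-5 - I*√2/2) = -27200*(-5 - I*√2/2)/9 = 136000/9 + 13600*I*√2/9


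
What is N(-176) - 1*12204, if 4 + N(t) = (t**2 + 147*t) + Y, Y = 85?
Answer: -7019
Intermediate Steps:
N(t) = 81 + t**2 + 147*t (N(t) = -4 + ((t**2 + 147*t) + 85) = -4 + (85 + t**2 + 147*t) = 81 + t**2 + 147*t)
N(-176) - 1*12204 = (81 + (-176)**2 + 147*(-176)) - 1*12204 = (81 + 30976 - 25872) - 12204 = 5185 - 12204 = -7019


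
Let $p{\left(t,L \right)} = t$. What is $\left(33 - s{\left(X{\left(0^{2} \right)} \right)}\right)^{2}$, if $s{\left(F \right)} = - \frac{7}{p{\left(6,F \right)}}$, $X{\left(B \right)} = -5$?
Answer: $\frac{42025}{36} \approx 1167.4$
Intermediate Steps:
$s{\left(F \right)} = - \frac{7}{6}$
$\left(33 - s{\left(X{\left(0^{2} \right)} \right)}\right)^{2} = \left(33 - - \frac{7}{6}\right)^{2} = \left(33 + \frac{7}{6}\right)^{2} = \left(\frac{205}{6}\right)^{2} = \frac{42025}{36}$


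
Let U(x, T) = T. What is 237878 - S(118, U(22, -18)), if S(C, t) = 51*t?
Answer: 238796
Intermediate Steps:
237878 - S(118, U(22, -18)) = 237878 - 51*(-18) = 237878 - 1*(-918) = 237878 + 918 = 238796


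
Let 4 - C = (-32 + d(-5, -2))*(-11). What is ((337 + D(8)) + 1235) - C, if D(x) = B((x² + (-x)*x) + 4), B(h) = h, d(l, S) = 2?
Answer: 1902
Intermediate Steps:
D(x) = 4 (D(x) = (x² + (-x)*x) + 4 = (x² - x²) + 4 = 0 + 4 = 4)
C = -326 (C = 4 - (-32 + 2)*(-11) = 4 - (-30)*(-11) = 4 - 1*330 = 4 - 330 = -326)
((337 + D(8)) + 1235) - C = ((337 + 4) + 1235) - 1*(-326) = (341 + 1235) + 326 = 1576 + 326 = 1902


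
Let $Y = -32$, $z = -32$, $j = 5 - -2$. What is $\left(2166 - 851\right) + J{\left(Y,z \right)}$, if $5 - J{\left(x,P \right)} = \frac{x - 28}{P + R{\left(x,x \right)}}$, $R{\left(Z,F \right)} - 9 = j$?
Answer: $\frac{5265}{4} \approx 1316.3$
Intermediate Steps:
$j = 7$ ($j = 5 + 2 = 7$)
$R{\left(Z,F \right)} = 16$ ($R{\left(Z,F \right)} = 9 + 7 = 16$)
$J{\left(x,P \right)} = 5 - \frac{-28 + x}{16 + P}$ ($J{\left(x,P \right)} = 5 - \frac{x - 28}{P + 16} = 5 - \frac{-28 + x}{16 + P}$)
$\left(2166 - 851\right) + J{\left(Y,z \right)} = \left(2166 - 851\right) + \frac{108 - -32 + 5 \left(-32\right)}{16 - 32} = 1315 + \frac{108 + 32 - 160}{-16} = 1315 - - \frac{5}{4} = 1315 + \frac{5}{4} = \frac{5265}{4}$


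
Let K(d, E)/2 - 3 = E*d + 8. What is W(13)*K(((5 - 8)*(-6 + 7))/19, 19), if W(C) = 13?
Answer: 208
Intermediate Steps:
K(d, E) = 22 + 2*E*d (K(d, E) = 6 + 2*(E*d + 8) = 6 + 2*(8 + E*d) = 6 + (16 + 2*E*d) = 22 + 2*E*d)
W(13)*K(((5 - 8)*(-6 + 7))/19, 19) = 13*(22 + 2*19*(((5 - 8)*(-6 + 7))/19)) = 13*(22 + 2*19*(-3*1*(1/19))) = 13*(22 + 2*19*(-3*1/19)) = 13*(22 + 2*19*(-3/19)) = 13*(22 - 6) = 13*16 = 208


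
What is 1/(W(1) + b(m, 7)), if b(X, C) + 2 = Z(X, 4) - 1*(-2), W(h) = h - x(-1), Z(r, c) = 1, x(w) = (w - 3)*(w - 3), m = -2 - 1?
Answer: -1/14 ≈ -0.071429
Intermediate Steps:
m = -3
x(w) = (-3 + w)² (x(w) = (-3 + w)*(-3 + w) = (-3 + w)²)
W(h) = -16 + h (W(h) = h - (-3 - 1)² = h - 1*(-4)² = h - 1*16 = h - 16 = -16 + h)
b(X, C) = 1 (b(X, C) = -2 + (1 - 1*(-2)) = -2 + (1 + 2) = -2 + 3 = 1)
1/(W(1) + b(m, 7)) = 1/((-16 + 1) + 1) = 1/(-15 + 1) = 1/(-14) = -1/14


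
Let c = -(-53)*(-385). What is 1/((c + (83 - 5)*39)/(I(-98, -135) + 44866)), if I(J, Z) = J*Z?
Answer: -58096/17363 ≈ -3.3460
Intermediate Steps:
c = -20405 (c = -1*20405 = -20405)
1/((c + (83 - 5)*39)/(I(-98, -135) + 44866)) = 1/((-20405 + (83 - 5)*39)/(-98*(-135) + 44866)) = 1/((-20405 + 78*39)/(13230 + 44866)) = 1/((-20405 + 3042)/58096) = 1/(-17363*1/58096) = 1/(-17363/58096) = -58096/17363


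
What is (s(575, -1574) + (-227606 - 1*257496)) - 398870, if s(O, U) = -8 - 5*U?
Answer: -876110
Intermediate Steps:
(s(575, -1574) + (-227606 - 1*257496)) - 398870 = ((-8 - 5*(-1574)) + (-227606 - 1*257496)) - 398870 = ((-8 + 7870) + (-227606 - 257496)) - 398870 = (7862 - 485102) - 398870 = -477240 - 398870 = -876110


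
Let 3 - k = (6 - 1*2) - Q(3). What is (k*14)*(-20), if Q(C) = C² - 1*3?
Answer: -1400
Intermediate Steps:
Q(C) = -3 + C² (Q(C) = C² - 3 = -3 + C²)
k = 5 (k = 3 - ((6 - 1*2) - (-3 + 3²)) = 3 - ((6 - 2) - (-3 + 9)) = 3 - (4 - 1*6) = 3 - (4 - 6) = 3 - 1*(-2) = 3 + 2 = 5)
(k*14)*(-20) = (5*14)*(-20) = 70*(-20) = -1400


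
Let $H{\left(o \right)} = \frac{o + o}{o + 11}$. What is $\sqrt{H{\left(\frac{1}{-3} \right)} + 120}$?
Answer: $\frac{\sqrt{1919}}{4} \approx 10.952$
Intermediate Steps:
$H{\left(o \right)} = \frac{2 o}{11 + o}$
$\sqrt{H{\left(\frac{1}{-3} \right)} + 120} = \sqrt{\frac{2}{\left(-3\right) \left(11 + \frac{1}{-3}\right)} + 120} = \sqrt{2 \left(- \frac{1}{3}\right) \frac{1}{11 - \frac{1}{3}} + 120} = \sqrt{2 \left(- \frac{1}{3}\right) \frac{1}{\frac{32}{3}} + 120} = \sqrt{2 \left(- \frac{1}{3}\right) \frac{3}{32} + 120} = \sqrt{- \frac{1}{16} + 120} = \sqrt{\frac{1919}{16}} = \frac{\sqrt{1919}}{4}$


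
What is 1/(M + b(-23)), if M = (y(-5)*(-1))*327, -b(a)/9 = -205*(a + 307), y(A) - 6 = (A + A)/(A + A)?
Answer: 1/521691 ≈ 1.9168e-6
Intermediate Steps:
y(A) = 7 (y(A) = 6 + (A + A)/(A + A) = 6 + (2*A)/((2*A)) = 6 + (2*A)*(1/(2*A)) = 6 + 1 = 7)
b(a) = 566415 + 1845*a (b(a) = -(-1845)*(a + 307) = -(-1845)*(307 + a) = -9*(-62935 - 205*a) = 566415 + 1845*a)
M = -2289 (M = (7*(-1))*327 = -7*327 = -2289)
1/(M + b(-23)) = 1/(-2289 + (566415 + 1845*(-23))) = 1/(-2289 + (566415 - 42435)) = 1/(-2289 + 523980) = 1/521691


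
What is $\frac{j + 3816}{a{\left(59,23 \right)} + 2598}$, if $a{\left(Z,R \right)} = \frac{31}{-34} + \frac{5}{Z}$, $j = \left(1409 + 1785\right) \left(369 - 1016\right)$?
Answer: $- \frac{4137780212}{5209929} \approx -794.21$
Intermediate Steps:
$j = -2066518$ ($j = 3194 \left(-647\right) = -2066518$)
$a{\left(Z,R \right)} = - \frac{31}{34} + \frac{5}{Z}$ ($a{\left(Z,R \right)} = 31 \left(- \frac{1}{34}\right) + \frac{5}{Z} = - \frac{31}{34} + \frac{5}{Z}$)
$\frac{j + 3816}{a{\left(59,23 \right)} + 2598} = \frac{-2066518 + 3816}{\left(- \frac{31}{34} + \frac{5}{59}\right) + 2598} = - \frac{2062702}{\left(- \frac{31}{34} + 5 \cdot \frac{1}{59}\right) + 2598} = - \frac{2062702}{\left(- \frac{31}{34} + \frac{5}{59}\right) + 2598} = - \frac{2062702}{- \frac{1659}{2006} + 2598} = - \frac{2062702}{\frac{5209929}{2006}} = \left(-2062702\right) \frac{2006}{5209929} = - \frac{4137780212}{5209929}$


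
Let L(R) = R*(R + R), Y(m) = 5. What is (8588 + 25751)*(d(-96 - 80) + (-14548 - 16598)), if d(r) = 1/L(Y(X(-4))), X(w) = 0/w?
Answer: -53476090361/50 ≈ -1.0695e+9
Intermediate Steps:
X(w) = 0
L(R) = 2*R² (L(R) = R*(2*R) = 2*R²)
d(r) = 1/50 (d(r) = 1/(2*5²) = 1/(2*25) = 1/50)
(8588 + 25751)*(d(-96 - 80) + (-14548 - 16598)) = (8588 + 25751)*(1/50 + (-14548 - 16598)) = 34339*(1/50 - 31146) = 34339*(-1557299/50) = -53476090361/50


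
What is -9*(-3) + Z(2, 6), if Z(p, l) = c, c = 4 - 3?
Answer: 28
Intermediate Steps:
c = 1
Z(p, l) = 1
-9*(-3) + Z(2, 6) = -9*(-3) + 1 = 27 + 1 = 28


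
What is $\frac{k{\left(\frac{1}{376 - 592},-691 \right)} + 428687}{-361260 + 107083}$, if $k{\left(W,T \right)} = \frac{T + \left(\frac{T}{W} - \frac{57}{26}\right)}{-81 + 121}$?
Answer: $- \frac{449697113}{264344080} \approx -1.7012$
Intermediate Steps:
$k{\left(W,T \right)} = - \frac{57}{1040} + \frac{T}{40} + \frac{T}{40 W}$ ($k{\left(W,T \right)} = \frac{T + \left(\frac{T}{W} - \frac{57}{26}\right)}{40} = \left(T + \left(\frac{T}{W} - \frac{57}{26}\right)\right) \frac{1}{40} = \left(T + \left(- \frac{57}{26} + \frac{T}{W}\right)\right) \frac{1}{40} = \left(- \frac{57}{26} + T + \frac{T}{W}\right) \frac{1}{40} = - \frac{57}{1040} + \frac{T}{40} + \frac{T}{40 W}$)
$\frac{k{\left(\frac{1}{376 - 592},-691 \right)} + 428687}{-361260 + 107083} = \frac{\left(- \frac{57}{1040} + \frac{1}{40} \left(-691\right) + \frac{1}{40} \left(-691\right) \frac{1}{\frac{1}{376 - 592}}\right) + 428687}{-361260 + 107083} = \frac{\left(- \frac{57}{1040} - \frac{691}{40} + \frac{1}{40} \left(-691\right) \frac{1}{\frac{1}{-216}}\right) + 428687}{-254177} = \left(\left(- \frac{57}{1040} - \frac{691}{40} + \frac{1}{40} \left(-691\right) \frac{1}{- \frac{1}{216}}\right) + 428687\right) \left(- \frac{1}{254177}\right) = \left(\left(- \frac{57}{1040} - \frac{691}{40} + \frac{1}{40} \left(-691\right) \left(-216\right)\right) + 428687\right) \left(- \frac{1}{254177}\right) = \left(\left(- \frac{57}{1040} - \frac{691}{40} + \frac{18657}{5}\right) + 428687\right) \left(- \frac{1}{254177}\right) = \left(\frac{3862633}{1040} + 428687\right) \left(- \frac{1}{254177}\right) = \frac{449697113}{1040} \left(- \frac{1}{254177}\right) = - \frac{449697113}{264344080}$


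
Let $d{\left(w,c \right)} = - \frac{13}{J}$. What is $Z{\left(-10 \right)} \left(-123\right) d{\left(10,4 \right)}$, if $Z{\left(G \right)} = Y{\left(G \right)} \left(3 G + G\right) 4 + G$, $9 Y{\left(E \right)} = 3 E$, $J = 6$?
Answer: $\frac{418405}{3} \approx 1.3947 \cdot 10^{5}$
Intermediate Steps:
$d{\left(w,c \right)} = - \frac{13}{6}$
$Y{\left(E \right)} = \frac{E}{3}$ ($Y{\left(E \right)} = \frac{3 E}{9} = \frac{E}{3}$)
$Z{\left(G \right)} = G + \frac{16 G^{2}}{3}$ ($Z{\left(G \right)} = \frac{G}{3} \left(3 G + G\right) 4 + G = \frac{G}{3} \cdot 4 G 4 + G = \frac{4 G^{2}}{3} \cdot 4 + G = \frac{16 G^{2}}{3} + G = G + \frac{16 G^{2}}{3}$)
$Z{\left(-10 \right)} \left(-123\right) d{\left(10,4 \right)} = \frac{1}{3} \left(-10\right) \left(3 + 16 \left(-10\right)\right) \left(-123\right) \left(- \frac{13}{6}\right) = \frac{1}{3} \left(-10\right) \left(3 - 160\right) \left(-123\right) \left(- \frac{13}{6}\right) = \frac{1}{3} \left(-10\right) \left(-157\right) \left(-123\right) \left(- \frac{13}{6}\right) = \frac{1570}{3} \left(-123\right) \left(- \frac{13}{6}\right) = \left(-64370\right) \left(- \frac{13}{6}\right) = \frac{418405}{3}$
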